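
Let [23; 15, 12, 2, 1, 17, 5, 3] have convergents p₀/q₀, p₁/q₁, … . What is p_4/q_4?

12871/558

Using pₖ = aₖpₖ₋₁ + pₖ₋₂, qₖ = aₖqₖ₋₁ + qₖ₋₂ (with p₋₁=1, p₋₂=0, q₋₁=0, q₋₂=1):
  k=0: a=23, p=23, q=1
  k=1: a=15, p=346, q=15
  k=2: a=12, p=4175, q=181
  k=3: a=2, p=8696, q=377
  k=4: a=1, p=12871, q=558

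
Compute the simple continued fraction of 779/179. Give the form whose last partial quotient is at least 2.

779 = 4×179 + 63
179 = 2×63 + 53
63 = 1×53 + 10
53 = 5×10 + 3
10 = 3×3 + 1
3 = 3×1 + 0  (stop)
So 779/179 = [4; 2, 1, 5, 3, 3].

[4; 2, 1, 5, 3, 3]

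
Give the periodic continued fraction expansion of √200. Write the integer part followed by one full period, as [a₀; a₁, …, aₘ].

a₀ = ⌊√200⌋ = 14.
With m₀=0, d₀=1 and mₖ₊₁ = dₖaₖ − mₖ, dₖ₊₁ = (n − mₖ₊₁²)/dₖ, aₖ₊₁ = ⌊(a₀+mₖ₊₁)/dₖ₊₁⌋:
  k=1: m=14, d=4, a=7
  k=2: m=14, d=1, a=28
d=1 and a=2a₀=28 at k=2, so the next step gives (m, d) = (14, 4) again — its k=1 value — and the period has length 2.

[14; 7, 28]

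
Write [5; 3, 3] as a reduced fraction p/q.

Using pₖ = aₖpₖ₋₁ + pₖ₋₂ and qₖ = aₖqₖ₋₁ + qₖ₋₂:
  k=0: a=5, p=5, q=1
  k=1: a=3, p=16, q=3
  k=2: a=3, p=53, q=10

53/10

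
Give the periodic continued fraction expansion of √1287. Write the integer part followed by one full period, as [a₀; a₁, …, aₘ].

a₀ = ⌊√1287⌋ = 35.

[35; 1, 6, 1, 70]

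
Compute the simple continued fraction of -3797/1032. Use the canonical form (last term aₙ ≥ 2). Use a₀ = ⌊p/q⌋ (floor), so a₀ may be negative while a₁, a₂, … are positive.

-3797 = -4·1032 + 331
1032 = 3·331 + 39
331 = 8·39 + 19
39 = 2·19 + 1
19 = 19·1 + 0  (stop)
So -3797/1032 = [-4; 3, 8, 2, 19].

[-4; 3, 8, 2, 19]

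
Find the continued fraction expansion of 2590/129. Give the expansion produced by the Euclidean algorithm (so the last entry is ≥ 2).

[20; 12, 1, 9]

2590 = 20*129 + 10
129 = 12*10 + 9
10 = 1*9 + 1
9 = 9*1 + 0  (stop)
So 2590/129 = [20; 12, 1, 9].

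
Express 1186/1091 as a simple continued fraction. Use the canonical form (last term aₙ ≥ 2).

1186 = 1×1091 + 95
1091 = 11×95 + 46
95 = 2×46 + 3
46 = 15×3 + 1
3 = 3×1 + 0  (stop)
So 1186/1091 = [1; 11, 2, 15, 3].

[1; 11, 2, 15, 3]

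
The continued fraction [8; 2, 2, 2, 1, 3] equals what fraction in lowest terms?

Fold from the inside: start with 3/1.
  1 + 1/3 = 4/3
  2 + 3/4 = 11/4
  2 + 4/11 = 26/11
  2 + 11/26 = 63/26
  8 + 26/63 = 530/63

530/63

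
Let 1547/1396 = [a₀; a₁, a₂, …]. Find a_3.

1547 = 1·1396 + 151   →  a_0 = 1
1396 = 9·151 + 37   →  a_1 = 9
151 = 4·37 + 3   →  a_2 = 4
37 = 12·3 + 1   →  a_3 = 12

12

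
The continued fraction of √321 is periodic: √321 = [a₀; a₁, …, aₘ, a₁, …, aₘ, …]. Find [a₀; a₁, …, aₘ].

a₀ = ⌊√321⌋ = 17.
With m₀=0, d₀=1 and mₖ₊₁ = dₖaₖ − mₖ, dₖ₊₁ = (n − mₖ₊₁²)/dₖ, aₖ₊₁ = ⌊(a₀+mₖ₊₁)/dₖ₊₁⌋:
  k=1: m=17, d=32, a=1
  k=2: m=15, d=3, a=10
  k=3: m=15, d=32, a=1
  k=4: m=17, d=1, a=34
d=1 and a=2a₀=34 at k=4, so the next step gives (m, d) = (17, 32) again — its k=1 value — and the period has length 4.

[17; 1, 10, 1, 34]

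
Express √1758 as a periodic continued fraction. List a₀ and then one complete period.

a₀ = ⌊√1758⌋ = 41.
With m₀=0, d₀=1 and mₖ₊₁ = dₖaₖ − mₖ, dₖ₊₁ = (n − mₖ₊₁²)/dₖ, aₖ₊₁ = ⌊(a₀+mₖ₊₁)/dₖ₊₁⌋:
  k=1: m=41, d=77, a=1
  k=2: m=36, d=6, a=12
  k=3: m=36, d=77, a=1
  k=4: m=41, d=1, a=82
d=1 and a=2a₀=82 at k=4, so the next step gives (m, d) = (41, 77) again — its k=1 value — and the period has length 4.

[41; 1, 12, 1, 82]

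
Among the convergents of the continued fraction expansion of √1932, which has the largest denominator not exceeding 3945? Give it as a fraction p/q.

85052/1935

√1932 = [43; 1, 20, 1, 86, …] (period length 4).
Convergents:
  p_0/q_0 = 43/1
  p_1/q_1 = 44/1
  p_2/q_2 = 923/21
  p_3/q_3 = 967/22
  p_4/q_4 = 84085/1913
  p_5/q_5 = 85052/1935
  p_6/q_6 = 1785125/40613
q_5 = 1935 ≤ 3945 < 40613 = q_6, so the answer is 85052/1935.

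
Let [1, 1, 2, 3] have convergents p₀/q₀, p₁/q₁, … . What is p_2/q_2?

5/3

Using pₖ = aₖpₖ₋₁ + pₖ₋₂, qₖ = aₖqₖ₋₁ + qₖ₋₂ (with p₋₁=1, p₋₂=0, q₋₁=0, q₋₂=1):
  k=0: a=1, p=1, q=1
  k=1: a=1, p=2, q=1
  k=2: a=2, p=5, q=3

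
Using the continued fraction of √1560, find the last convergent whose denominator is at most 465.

√1560 = [39; 2, 78, …] (period length 2).
Convergents:
  p_0/q_0 = 39/1
  p_1/q_1 = 79/2
  p_2/q_2 = 6201/157
  p_3/q_3 = 12481/316
  p_4/q_4 = 979719/24805
q_3 = 316 ≤ 465 < 24805 = q_4, so the answer is 12481/316.

12481/316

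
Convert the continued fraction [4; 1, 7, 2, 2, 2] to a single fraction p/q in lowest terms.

493/101

Fold from the inside: start with 2/1.
  2 + 1/2 = 5/2
  2 + 2/5 = 12/5
  7 + 5/12 = 89/12
  1 + 12/89 = 101/89
  4 + 89/101 = 493/101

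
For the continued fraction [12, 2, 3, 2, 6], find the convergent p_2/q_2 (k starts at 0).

87/7

Using pₖ = aₖpₖ₋₁ + pₖ₋₂, qₖ = aₖqₖ₋₁ + qₖ₋₂ (with p₋₁=1, p₋₂=0, q₋₁=0, q₋₂=1):
  k=0: a=12, p=12, q=1
  k=1: a=2, p=25, q=2
  k=2: a=3, p=87, q=7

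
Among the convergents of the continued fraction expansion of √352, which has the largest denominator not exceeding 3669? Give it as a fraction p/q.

√352 = [18; 1, 3, 5, 9, 5, 3, 1, 36, …] (period length 8).
Convergents:
  p_0/q_0 = 18/1
  p_1/q_1 = 19/1
  p_2/q_2 = 75/4
  p_3/q_3 = 394/21
  p_4/q_4 = 3621/193
  p_5/q_5 = 18499/986
  p_6/q_6 = 59118/3151
  p_7/q_7 = 77617/4137
q_6 = 3151 ≤ 3669 < 4137 = q_7, so the answer is 59118/3151.

59118/3151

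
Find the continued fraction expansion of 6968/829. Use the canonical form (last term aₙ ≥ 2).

[8; 2, 2, 7, 7, 3]

6968 = 8*829 + 336
829 = 2*336 + 157
336 = 2*157 + 22
157 = 7*22 + 3
22 = 7*3 + 1
3 = 3*1 + 0  (stop)
So 6968/829 = [8; 2, 2, 7, 7, 3].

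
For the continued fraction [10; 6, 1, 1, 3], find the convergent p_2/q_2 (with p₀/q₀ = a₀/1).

Using pₖ = aₖpₖ₋₁ + pₖ₋₂, qₖ = aₖqₖ₋₁ + qₖ₋₂ (with p₋₁=1, p₋₂=0, q₋₁=0, q₋₂=1):
  k=0: a=10, p=10, q=1
  k=1: a=6, p=61, q=6
  k=2: a=1, p=71, q=7

71/7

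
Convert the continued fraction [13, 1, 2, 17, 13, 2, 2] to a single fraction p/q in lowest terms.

47842/3499

Using pₖ = aₖpₖ₋₁ + pₖ₋₂ and qₖ = aₖqₖ₋₁ + qₖ₋₂:
  k=0: a=13, p=13, q=1
  k=1: a=1, p=14, q=1
  k=2: a=2, p=41, q=3
  k=3: a=17, p=711, q=52
  k=4: a=13, p=9284, q=679
  k=5: a=2, p=19279, q=1410
  k=6: a=2, p=47842, q=3499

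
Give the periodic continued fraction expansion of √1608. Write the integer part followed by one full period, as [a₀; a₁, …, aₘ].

[40; 10, 80]

a₀ = ⌊√1608⌋ = 40.
With m₀=0, d₀=1 and mₖ₊₁ = dₖaₖ − mₖ, dₖ₊₁ = (n − mₖ₊₁²)/dₖ, aₖ₊₁ = ⌊(a₀+mₖ₊₁)/dₖ₊₁⌋:
  k=1: m=40, d=8, a=10
  k=2: m=40, d=1, a=80
d=1 and a=2a₀=80 at k=2, so the next step gives (m, d) = (40, 8) again — its k=1 value — and the period has length 2.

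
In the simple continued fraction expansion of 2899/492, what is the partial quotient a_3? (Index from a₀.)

3

2899 = 5·492 + 439   →  a_0 = 5
492 = 1·439 + 53   →  a_1 = 1
439 = 8·53 + 15   →  a_2 = 8
53 = 3·15 + 8   →  a_3 = 3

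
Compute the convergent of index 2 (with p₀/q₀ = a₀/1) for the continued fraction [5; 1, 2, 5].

17/3

Using pₖ = aₖpₖ₋₁ + pₖ₋₂, qₖ = aₖqₖ₋₁ + qₖ₋₂ (with p₋₁=1, p₋₂=0, q₋₁=0, q₋₂=1):
  k=0: a=5, p=5, q=1
  k=1: a=1, p=6, q=1
  k=2: a=2, p=17, q=3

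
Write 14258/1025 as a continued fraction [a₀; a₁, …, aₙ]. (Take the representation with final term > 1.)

14258 = 13*1025 + 933
1025 = 1*933 + 92
933 = 10*92 + 13
92 = 7*13 + 1
13 = 13*1 + 0  (stop)
So 14258/1025 = [13; 1, 10, 7, 13].

[13; 1, 10, 7, 13]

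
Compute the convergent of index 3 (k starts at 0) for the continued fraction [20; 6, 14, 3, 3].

Using pₖ = aₖpₖ₋₁ + pₖ₋₂, qₖ = aₖqₖ₋₁ + qₖ₋₂ (with p₋₁=1, p₋₂=0, q₋₁=0, q₋₂=1):
  k=0: a=20, p=20, q=1
  k=1: a=6, p=121, q=6
  k=2: a=14, p=1714, q=85
  k=3: a=3, p=5263, q=261

5263/261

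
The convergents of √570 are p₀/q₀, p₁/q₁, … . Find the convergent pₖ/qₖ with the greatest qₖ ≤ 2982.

√570 = [23; 1, 6, 1, 46, …] (period length 4).
Convergents:
  p_0/q_0 = 23/1
  p_1/q_1 = 24/1
  p_2/q_2 = 167/7
  p_3/q_3 = 191/8
  p_4/q_4 = 8953/375
  p_5/q_5 = 9144/383
  p_6/q_6 = 63817/2673
  p_7/q_7 = 72961/3056
q_6 = 2673 ≤ 2982 < 3056 = q_7, so the answer is 63817/2673.

63817/2673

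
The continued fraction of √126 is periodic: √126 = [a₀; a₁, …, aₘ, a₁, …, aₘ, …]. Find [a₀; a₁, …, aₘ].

[11; 4, 2, 4, 22]

a₀ = ⌊√126⌋ = 11.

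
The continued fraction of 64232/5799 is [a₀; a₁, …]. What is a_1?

64232 = 11·5799 + 443   →  a_0 = 11
5799 = 13·443 + 40   →  a_1 = 13

13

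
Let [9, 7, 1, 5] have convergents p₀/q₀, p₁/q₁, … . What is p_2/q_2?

73/8

Using pₖ = aₖpₖ₋₁ + pₖ₋₂, qₖ = aₖqₖ₋₁ + qₖ₋₂ (with p₋₁=1, p₋₂=0, q₋₁=0, q₋₂=1):
  k=0: a=9, p=9, q=1
  k=1: a=7, p=64, q=7
  k=2: a=1, p=73, q=8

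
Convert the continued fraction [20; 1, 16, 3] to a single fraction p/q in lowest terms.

Fold from the inside: start with 3/1.
  16 + 1/3 = 49/3
  1 + 3/49 = 52/49
  20 + 49/52 = 1089/52

1089/52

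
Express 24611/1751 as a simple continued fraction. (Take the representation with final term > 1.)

[14; 18, 19, 2, 2]

24611 = 14×1751 + 97
1751 = 18×97 + 5
97 = 19×5 + 2
5 = 2×2 + 1
2 = 2×1 + 0  (stop)
So 24611/1751 = [14; 18, 19, 2, 2].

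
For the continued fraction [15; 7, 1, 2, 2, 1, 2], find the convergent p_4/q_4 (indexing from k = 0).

817/54

Using pₖ = aₖpₖ₋₁ + pₖ₋₂, qₖ = aₖqₖ₋₁ + qₖ₋₂ (with p₋₁=1, p₋₂=0, q₋₁=0, q₋₂=1):
  k=0: a=15, p=15, q=1
  k=1: a=7, p=106, q=7
  k=2: a=1, p=121, q=8
  k=3: a=2, p=348, q=23
  k=4: a=2, p=817, q=54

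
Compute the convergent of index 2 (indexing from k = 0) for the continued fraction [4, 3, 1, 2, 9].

17/4

Using pₖ = aₖpₖ₋₁ + pₖ₋₂, qₖ = aₖqₖ₋₁ + qₖ₋₂ (with p₋₁=1, p₋₂=0, q₋₁=0, q₋₂=1):
  k=0: a=4, p=4, q=1
  k=1: a=3, p=13, q=3
  k=2: a=1, p=17, q=4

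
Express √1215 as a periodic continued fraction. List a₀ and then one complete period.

a₀ = ⌊√1215⌋ = 34.
With m₀=0, d₀=1 and mₖ₊₁ = dₖaₖ − mₖ, dₖ₊₁ = (n − mₖ₊₁²)/dₖ, aₖ₊₁ = ⌊(a₀+mₖ₊₁)/dₖ₊₁⌋:
  k=1: m=34, d=59, a=1
  k=2: m=25, d=10, a=5
  k=3: m=25, d=59, a=1
  k=4: m=34, d=1, a=68
d=1 and a=2a₀=68 at k=4, so the next step gives (m, d) = (34, 59) again — its k=1 value — and the period has length 4.

[34; 1, 5, 1, 68]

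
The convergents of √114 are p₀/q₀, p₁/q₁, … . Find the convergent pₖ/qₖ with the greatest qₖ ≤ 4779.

22219/2081

√114 = [10; 1, 2, 10, 2, 1, 20, …] (period length 6).
Convergents:
  p_0/q_0 = 10/1
  p_1/q_1 = 11/1
  p_2/q_2 = 32/3
  p_3/q_3 = 331/31
  p_4/q_4 = 694/65
  p_5/q_5 = 1025/96
  p_6/q_6 = 21194/1985
  p_7/q_7 = 22219/2081
  p_8/q_8 = 65632/6147
q_7 = 2081 ≤ 4779 < 6147 = q_8, so the answer is 22219/2081.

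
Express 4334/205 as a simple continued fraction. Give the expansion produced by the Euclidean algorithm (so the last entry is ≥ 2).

4334 = 21·205 + 29
205 = 7·29 + 2
29 = 14·2 + 1
2 = 2·1 + 0  (stop)
So 4334/205 = [21; 7, 14, 2].

[21; 7, 14, 2]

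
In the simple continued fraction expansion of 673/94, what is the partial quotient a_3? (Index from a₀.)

673 = 7·94 + 15   →  a_0 = 7
94 = 6·15 + 4   →  a_1 = 6
15 = 3·4 + 3   →  a_2 = 3
4 = 1·3 + 1   →  a_3 = 1

1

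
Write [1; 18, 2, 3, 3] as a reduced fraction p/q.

Fold from the inside: start with 3/1.
  3 + 1/3 = 10/3
  2 + 3/10 = 23/10
  18 + 10/23 = 424/23
  1 + 23/424 = 447/424

447/424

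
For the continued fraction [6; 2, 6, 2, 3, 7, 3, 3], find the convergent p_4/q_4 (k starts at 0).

Using pₖ = aₖpₖ₋₁ + pₖ₋₂, qₖ = aₖqₖ₋₁ + qₖ₋₂ (with p₋₁=1, p₋₂=0, q₋₁=0, q₋₂=1):
  k=0: a=6, p=6, q=1
  k=1: a=2, p=13, q=2
  k=2: a=6, p=84, q=13
  k=3: a=2, p=181, q=28
  k=4: a=3, p=627, q=97

627/97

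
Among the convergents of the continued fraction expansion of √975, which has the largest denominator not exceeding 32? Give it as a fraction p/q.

√975 = [31; 4, 2, 4, 62, …] (period length 4).
Convergents:
  p_0/q_0 = 31/1
  p_1/q_1 = 125/4
  p_2/q_2 = 281/9
  p_3/q_3 = 1249/40
q_2 = 9 ≤ 32 < 40 = q_3, so the answer is 281/9.

281/9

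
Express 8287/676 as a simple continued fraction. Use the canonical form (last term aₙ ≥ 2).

[12; 3, 1, 6, 3, 2, 3]

8287 = 12*676 + 175
676 = 3*175 + 151
175 = 1*151 + 24
151 = 6*24 + 7
24 = 3*7 + 3
7 = 2*3 + 1
3 = 3*1 + 0  (stop)
So 8287/676 = [12; 3, 1, 6, 3, 2, 3].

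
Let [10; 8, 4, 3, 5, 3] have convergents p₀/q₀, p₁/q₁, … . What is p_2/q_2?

334/33

Using pₖ = aₖpₖ₋₁ + pₖ₋₂, qₖ = aₖqₖ₋₁ + qₖ₋₂ (with p₋₁=1, p₋₂=0, q₋₁=0, q₋₂=1):
  k=0: a=10, p=10, q=1
  k=1: a=8, p=81, q=8
  k=2: a=4, p=334, q=33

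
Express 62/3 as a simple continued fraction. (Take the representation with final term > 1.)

[20; 1, 2]

62 = 20·3 + 2
3 = 1·2 + 1
2 = 2·1 + 0  (stop)
So 62/3 = [20; 1, 2].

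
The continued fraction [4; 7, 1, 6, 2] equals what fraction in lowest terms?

487/118

Fold from the inside: start with 2/1.
  6 + 1/2 = 13/2
  1 + 2/13 = 15/13
  7 + 13/15 = 118/15
  4 + 15/118 = 487/118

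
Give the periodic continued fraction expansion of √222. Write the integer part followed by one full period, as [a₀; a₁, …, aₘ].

a₀ = ⌊√222⌋ = 14.
With m₀=0, d₀=1 and mₖ₊₁ = dₖaₖ − mₖ, dₖ₊₁ = (n − mₖ₊₁²)/dₖ, aₖ₊₁ = ⌊(a₀+mₖ₊₁)/dₖ₊₁⌋:
  k=1: m=14, d=26, a=1
  k=2: m=12, d=3, a=8
  k=3: m=12, d=26, a=1
  k=4: m=14, d=1, a=28
d=1 and a=2a₀=28 at k=4, so the next step gives (m, d) = (14, 26) again — its k=1 value — and the period has length 4.

[14; 1, 8, 1, 28]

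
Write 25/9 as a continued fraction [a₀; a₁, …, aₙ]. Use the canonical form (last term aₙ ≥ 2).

25 = 2*9 + 7
9 = 1*7 + 2
7 = 3*2 + 1
2 = 2*1 + 0  (stop)
So 25/9 = [2; 1, 3, 2].

[2; 1, 3, 2]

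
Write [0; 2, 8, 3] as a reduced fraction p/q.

Using pₖ = aₖpₖ₋₁ + pₖ₋₂ and qₖ = aₖqₖ₋₁ + qₖ₋₂:
  k=0: a=0, p=0, q=1
  k=1: a=2, p=1, q=2
  k=2: a=8, p=8, q=17
  k=3: a=3, p=25, q=53

25/53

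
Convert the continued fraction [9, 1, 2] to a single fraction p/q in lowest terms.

Fold from the inside: start with 2/1.
  1 + 1/2 = 3/2
  9 + 2/3 = 29/3

29/3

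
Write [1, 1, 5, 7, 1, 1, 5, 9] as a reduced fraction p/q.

Using pₖ = aₖpₖ₋₁ + pₖ₋₂ and qₖ = aₖqₖ₋₁ + qₖ₋₂:
  k=0: a=1, p=1, q=1
  k=1: a=1, p=2, q=1
  k=2: a=5, p=11, q=6
  k=3: a=7, p=79, q=43
  k=4: a=1, p=90, q=49
  k=5: a=1, p=169, q=92
  k=6: a=5, p=935, q=509
  k=7: a=9, p=8584, q=4673

8584/4673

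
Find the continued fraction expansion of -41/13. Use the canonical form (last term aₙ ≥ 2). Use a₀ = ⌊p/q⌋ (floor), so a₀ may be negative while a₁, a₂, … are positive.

[-4; 1, 5, 2]

-41 = -4*13 + 11
13 = 1*11 + 2
11 = 5*2 + 1
2 = 2*1 + 0  (stop)
So -41/13 = [-4; 1, 5, 2].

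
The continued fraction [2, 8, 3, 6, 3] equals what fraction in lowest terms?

Using pₖ = aₖpₖ₋₁ + pₖ₋₂ and qₖ = aₖqₖ₋₁ + qₖ₋₂:
  k=0: a=2, p=2, q=1
  k=1: a=8, p=17, q=8
  k=2: a=3, p=53, q=25
  k=3: a=6, p=335, q=158
  k=4: a=3, p=1058, q=499

1058/499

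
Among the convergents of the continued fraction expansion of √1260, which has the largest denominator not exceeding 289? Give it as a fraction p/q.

10081/284

√1260 = [35; 2, 70, …] (period length 2).
Convergents:
  p_0/q_0 = 35/1
  p_1/q_1 = 71/2
  p_2/q_2 = 5005/141
  p_3/q_3 = 10081/284
  p_4/q_4 = 710675/20021
q_3 = 284 ≤ 289 < 20021 = q_4, so the answer is 10081/284.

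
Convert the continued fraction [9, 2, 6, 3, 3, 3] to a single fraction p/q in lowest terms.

4249/449

Fold from the inside: start with 3/1.
  3 + 1/3 = 10/3
  3 + 3/10 = 33/10
  6 + 10/33 = 208/33
  2 + 33/208 = 449/208
  9 + 208/449 = 4249/449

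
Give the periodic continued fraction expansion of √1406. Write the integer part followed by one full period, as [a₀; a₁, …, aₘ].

a₀ = ⌊√1406⌋ = 37.

[37; 2, 74]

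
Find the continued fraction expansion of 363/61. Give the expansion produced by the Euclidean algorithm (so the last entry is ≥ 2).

363 = 5×61 + 58
61 = 1×58 + 3
58 = 19×3 + 1
3 = 3×1 + 0  (stop)
So 363/61 = [5; 1, 19, 3].

[5; 1, 19, 3]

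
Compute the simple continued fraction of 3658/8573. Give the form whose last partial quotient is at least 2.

3658 = 0*8573 + 3658
8573 = 2*3658 + 1257
3658 = 2*1257 + 1144
1257 = 1*1144 + 113
1144 = 10*113 + 14
113 = 8*14 + 1
14 = 14*1 + 0  (stop)
So 3658/8573 = [0; 2, 2, 1, 10, 8, 14].

[0; 2, 2, 1, 10, 8, 14]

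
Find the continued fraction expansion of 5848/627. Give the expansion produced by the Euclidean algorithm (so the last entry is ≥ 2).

5848 = 9×627 + 205
627 = 3×205 + 12
205 = 17×12 + 1
12 = 12×1 + 0  (stop)
So 5848/627 = [9; 3, 17, 12].

[9; 3, 17, 12]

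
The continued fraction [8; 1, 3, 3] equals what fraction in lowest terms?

Fold from the inside: start with 3/1.
  3 + 1/3 = 10/3
  1 + 3/10 = 13/10
  8 + 10/13 = 114/13

114/13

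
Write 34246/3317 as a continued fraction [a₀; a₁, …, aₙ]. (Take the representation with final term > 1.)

34246 = 10·3317 + 1076
3317 = 3·1076 + 89
1076 = 12·89 + 8
89 = 11·8 + 1
8 = 8·1 + 0  (stop)
So 34246/3317 = [10; 3, 12, 11, 8].

[10; 3, 12, 11, 8]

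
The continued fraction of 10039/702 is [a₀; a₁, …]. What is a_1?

3

10039 = 14·702 + 211   →  a_0 = 14
702 = 3·211 + 69   →  a_1 = 3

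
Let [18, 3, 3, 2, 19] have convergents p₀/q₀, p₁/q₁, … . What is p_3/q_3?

421/23

Using pₖ = aₖpₖ₋₁ + pₖ₋₂, qₖ = aₖqₖ₋₁ + qₖ₋₂ (with p₋₁=1, p₋₂=0, q₋₁=0, q₋₂=1):
  k=0: a=18, p=18, q=1
  k=1: a=3, p=55, q=3
  k=2: a=3, p=183, q=10
  k=3: a=2, p=421, q=23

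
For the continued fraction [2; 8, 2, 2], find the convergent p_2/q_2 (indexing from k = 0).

36/17

Using pₖ = aₖpₖ₋₁ + pₖ₋₂, qₖ = aₖqₖ₋₁ + qₖ₋₂ (with p₋₁=1, p₋₂=0, q₋₁=0, q₋₂=1):
  k=0: a=2, p=2, q=1
  k=1: a=8, p=17, q=8
  k=2: a=2, p=36, q=17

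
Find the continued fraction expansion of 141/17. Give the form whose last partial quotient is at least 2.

141 = 8×17 + 5
17 = 3×5 + 2
5 = 2×2 + 1
2 = 2×1 + 0  (stop)
So 141/17 = [8; 3, 2, 2].

[8; 3, 2, 2]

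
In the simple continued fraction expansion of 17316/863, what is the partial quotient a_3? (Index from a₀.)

2

17316 = 20·863 + 56   →  a_0 = 20
863 = 15·56 + 23   →  a_1 = 15
56 = 2·23 + 10   →  a_2 = 2
23 = 2·10 + 3   →  a_3 = 2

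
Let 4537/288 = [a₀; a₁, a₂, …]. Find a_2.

3

4537 = 15·288 + 217   →  a_0 = 15
288 = 1·217 + 71   →  a_1 = 1
217 = 3·71 + 4   →  a_2 = 3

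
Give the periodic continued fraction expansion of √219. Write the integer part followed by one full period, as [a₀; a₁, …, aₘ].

[14; 1, 3, 1, 28]

a₀ = ⌊√219⌋ = 14.
With m₀=0, d₀=1 and mₖ₊₁ = dₖaₖ − mₖ, dₖ₊₁ = (n − mₖ₊₁²)/dₖ, aₖ₊₁ = ⌊(a₀+mₖ₊₁)/dₖ₊₁⌋:
  k=1: m=14, d=23, a=1
  k=2: m=9, d=6, a=3
  k=3: m=9, d=23, a=1
  k=4: m=14, d=1, a=28
d=1 and a=2a₀=28 at k=4, so the next step gives (m, d) = (14, 23) again — its k=1 value — and the period has length 4.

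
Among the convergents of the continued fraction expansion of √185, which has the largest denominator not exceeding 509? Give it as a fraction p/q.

5563/409

√185 = [13; 1, 1, 1, 1, 26, …] (period length 5).
Convergents:
  p_0/q_0 = 13/1
  p_1/q_1 = 14/1
  p_2/q_2 = 27/2
  p_3/q_3 = 41/3
  p_4/q_4 = 68/5
  p_5/q_5 = 1809/133
  p_6/q_6 = 1877/138
  p_7/q_7 = 3686/271
  p_8/q_8 = 5563/409
  p_9/q_9 = 9249/680
q_8 = 409 ≤ 509 < 680 = q_9, so the answer is 5563/409.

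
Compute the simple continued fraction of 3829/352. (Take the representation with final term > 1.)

[10; 1, 7, 5, 2, 1, 2]

3829 = 10*352 + 309
352 = 1*309 + 43
309 = 7*43 + 8
43 = 5*8 + 3
8 = 2*3 + 2
3 = 1*2 + 1
2 = 2*1 + 0  (stop)
So 3829/352 = [10; 1, 7, 5, 2, 1, 2].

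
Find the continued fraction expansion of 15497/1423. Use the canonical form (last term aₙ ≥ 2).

[10; 1, 8, 8, 4, 1, 3]

15497 = 10×1423 + 1267
1423 = 1×1267 + 156
1267 = 8×156 + 19
156 = 8×19 + 4
19 = 4×4 + 3
4 = 1×3 + 1
3 = 3×1 + 0  (stop)
So 15497/1423 = [10; 1, 8, 8, 4, 1, 3].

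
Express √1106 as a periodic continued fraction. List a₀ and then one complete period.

[33; 3, 1, 8, 1, 3, 66]

a₀ = ⌊√1106⌋ = 33.
With m₀=0, d₀=1 and mₖ₊₁ = dₖaₖ − mₖ, dₖ₊₁ = (n − mₖ₊₁²)/dₖ, aₖ₊₁ = ⌊(a₀+mₖ₊₁)/dₖ₊₁⌋:
  k=1: m=33, d=17, a=3
  k=2: m=18, d=46, a=1
  k=3: m=28, d=7, a=8
  k=4: m=28, d=46, a=1
  k=5: m=18, d=17, a=3
  k=6: m=33, d=1, a=66
d=1 and a=2a₀=66 at k=6, so the next step gives (m, d) = (33, 17) again — its k=1 value — and the period has length 6.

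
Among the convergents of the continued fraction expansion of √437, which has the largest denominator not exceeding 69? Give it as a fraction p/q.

√437 = [20; 1, 9, 2, 9, 1, 40, …] (period length 6).
Convergents:
  p_0/q_0 = 20/1
  p_1/q_1 = 21/1
  p_2/q_2 = 209/10
  p_3/q_3 = 439/21
  p_4/q_4 = 4160/199
q_3 = 21 ≤ 69 < 199 = q_4, so the answer is 439/21.

439/21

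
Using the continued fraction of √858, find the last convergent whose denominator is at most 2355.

40979/1399

√858 = [29; 3, 2, 3, 58, …] (period length 4).
Convergents:
  p_0/q_0 = 29/1
  p_1/q_1 = 88/3
  p_2/q_2 = 205/7
  p_3/q_3 = 703/24
  p_4/q_4 = 40979/1399
  p_5/q_5 = 123640/4221
q_4 = 1399 ≤ 2355 < 4221 = q_5, so the answer is 40979/1399.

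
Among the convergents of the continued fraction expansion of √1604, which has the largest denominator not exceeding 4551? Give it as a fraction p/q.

64120/1601

√1604 = [40; 20, 80, …] (period length 2).
Convergents:
  p_0/q_0 = 40/1
  p_1/q_1 = 801/20
  p_2/q_2 = 64120/1601
  p_3/q_3 = 1283201/32040
q_2 = 1601 ≤ 4551 < 32040 = q_3, so the answer is 64120/1601.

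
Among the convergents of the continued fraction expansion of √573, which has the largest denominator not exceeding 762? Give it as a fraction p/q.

17977/751

√573 = [23; 1, 14, 1, 46, …] (period length 4).
Convergents:
  p_0/q_0 = 23/1
  p_1/q_1 = 24/1
  p_2/q_2 = 359/15
  p_3/q_3 = 383/16
  p_4/q_4 = 17977/751
  p_5/q_5 = 18360/767
q_4 = 751 ≤ 762 < 767 = q_5, so the answer is 17977/751.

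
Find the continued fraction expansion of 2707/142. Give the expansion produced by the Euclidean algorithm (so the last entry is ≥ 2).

[19; 15, 1, 3, 2]

2707 = 19*142 + 9
142 = 15*9 + 7
9 = 1*7 + 2
7 = 3*2 + 1
2 = 2*1 + 0  (stop)
So 2707/142 = [19; 15, 1, 3, 2].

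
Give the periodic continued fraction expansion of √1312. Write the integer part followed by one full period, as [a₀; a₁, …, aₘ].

a₀ = ⌊√1312⌋ = 36.
With m₀=0, d₀=1 and mₖ₊₁ = dₖaₖ − mₖ, dₖ₊₁ = (n − mₖ₊₁²)/dₖ, aₖ₊₁ = ⌊(a₀+mₖ₊₁)/dₖ₊₁⌋:
  k=1: m=36, d=16, a=4
  k=2: m=28, d=33, a=1
  k=3: m=5, d=39, a=1
  k=4: m=34, d=4, a=17
  k=5: m=34, d=39, a=1
  k=6: m=5, d=33, a=1
  k=7: m=28, d=16, a=4
  k=8: m=36, d=1, a=72
d=1 and a=2a₀=72 at k=8, so the next step gives (m, d) = (36, 16) again — its k=1 value — and the period has length 8.

[36; 4, 1, 1, 17, 1, 1, 4, 72]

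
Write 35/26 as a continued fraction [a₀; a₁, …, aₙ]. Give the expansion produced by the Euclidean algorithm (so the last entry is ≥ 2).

35 = 1×26 + 9
26 = 2×9 + 8
9 = 1×8 + 1
8 = 8×1 + 0  (stop)
So 35/26 = [1; 2, 1, 8].

[1; 2, 1, 8]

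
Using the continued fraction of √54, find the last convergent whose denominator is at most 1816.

√54 = [7; 2, 1, 6, 1, 2, 14, …] (period length 6).
Convergents:
  p_0/q_0 = 7/1
  p_1/q_1 = 15/2
  p_2/q_2 = 22/3
  p_3/q_3 = 147/20
  p_4/q_4 = 169/23
  p_5/q_5 = 485/66
  p_6/q_6 = 6959/947
  p_7/q_7 = 14403/1960
q_6 = 947 ≤ 1816 < 1960 = q_7, so the answer is 6959/947.

6959/947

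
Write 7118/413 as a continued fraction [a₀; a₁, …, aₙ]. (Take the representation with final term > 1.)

[17; 4, 3, 1, 7, 3]

7118 = 17*413 + 97
413 = 4*97 + 25
97 = 3*25 + 22
25 = 1*22 + 3
22 = 7*3 + 1
3 = 3*1 + 0  (stop)
So 7118/413 = [17; 4, 3, 1, 7, 3].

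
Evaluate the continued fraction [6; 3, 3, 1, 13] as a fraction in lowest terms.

1129/179

Fold from the inside: start with 13/1.
  1 + 1/13 = 14/13
  3 + 13/14 = 55/14
  3 + 14/55 = 179/55
  6 + 55/179 = 1129/179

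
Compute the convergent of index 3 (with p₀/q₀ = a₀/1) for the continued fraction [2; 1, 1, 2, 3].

13/5

Using pₖ = aₖpₖ₋₁ + pₖ₋₂, qₖ = aₖqₖ₋₁ + qₖ₋₂ (with p₋₁=1, p₋₂=0, q₋₁=0, q₋₂=1):
  k=0: a=2, p=2, q=1
  k=1: a=1, p=3, q=1
  k=2: a=1, p=5, q=2
  k=3: a=2, p=13, q=5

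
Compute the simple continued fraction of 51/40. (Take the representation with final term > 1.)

[1; 3, 1, 1, 1, 3]

51 = 1*40 + 11
40 = 3*11 + 7
11 = 1*7 + 4
7 = 1*4 + 3
4 = 1*3 + 1
3 = 3*1 + 0  (stop)
So 51/40 = [1; 3, 1, 1, 1, 3].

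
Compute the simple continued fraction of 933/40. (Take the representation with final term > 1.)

933 = 23·40 + 13
40 = 3·13 + 1
13 = 13·1 + 0  (stop)
So 933/40 = [23; 3, 13].

[23; 3, 13]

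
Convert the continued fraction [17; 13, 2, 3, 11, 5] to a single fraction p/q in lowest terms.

Using pₖ = aₖpₖ₋₁ + pₖ₋₂ and qₖ = aₖqₖ₋₁ + qₖ₋₂:
  k=0: a=17, p=17, q=1
  k=1: a=13, p=222, q=13
  k=2: a=2, p=461, q=27
  k=3: a=3, p=1605, q=94
  k=4: a=11, p=18116, q=1061
  k=5: a=5, p=92185, q=5399

92185/5399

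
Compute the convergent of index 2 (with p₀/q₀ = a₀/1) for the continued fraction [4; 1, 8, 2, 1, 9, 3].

44/9

Using pₖ = aₖpₖ₋₁ + pₖ₋₂, qₖ = aₖqₖ₋₁ + qₖ₋₂ (with p₋₁=1, p₋₂=0, q₋₁=0, q₋₂=1):
  k=0: a=4, p=4, q=1
  k=1: a=1, p=5, q=1
  k=2: a=8, p=44, q=9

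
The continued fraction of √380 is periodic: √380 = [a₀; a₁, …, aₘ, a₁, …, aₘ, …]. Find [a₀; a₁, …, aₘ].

[19; 2, 38]

a₀ = ⌊√380⌋ = 19.
With m₀=0, d₀=1 and mₖ₊₁ = dₖaₖ − mₖ, dₖ₊₁ = (n − mₖ₊₁²)/dₖ, aₖ₊₁ = ⌊(a₀+mₖ₊₁)/dₖ₊₁⌋:
  k=1: m=19, d=19, a=2
  k=2: m=19, d=1, a=38
d=1 and a=2a₀=38 at k=2, so the next step gives (m, d) = (19, 19) again — its k=1 value — and the period has length 2.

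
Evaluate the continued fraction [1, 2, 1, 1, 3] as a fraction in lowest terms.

25/18

Fold from the inside: start with 3/1.
  1 + 1/3 = 4/3
  1 + 3/4 = 7/4
  2 + 4/7 = 18/7
  1 + 7/18 = 25/18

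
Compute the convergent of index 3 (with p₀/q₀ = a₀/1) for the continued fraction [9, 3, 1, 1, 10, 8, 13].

65/7

Using pₖ = aₖpₖ₋₁ + pₖ₋₂, qₖ = aₖqₖ₋₁ + qₖ₋₂ (with p₋₁=1, p₋₂=0, q₋₁=0, q₋₂=1):
  k=0: a=9, p=9, q=1
  k=1: a=3, p=28, q=3
  k=2: a=1, p=37, q=4
  k=3: a=1, p=65, q=7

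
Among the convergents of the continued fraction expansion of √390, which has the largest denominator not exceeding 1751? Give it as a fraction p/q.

√390 = [19; 1, 2, 1, 38, …] (period length 4).
Convergents:
  p_0/q_0 = 19/1
  p_1/q_1 = 20/1
  p_2/q_2 = 59/3
  p_3/q_3 = 79/4
  p_4/q_4 = 3061/155
  p_5/q_5 = 3140/159
  p_6/q_6 = 9341/473
  p_7/q_7 = 12481/632
  p_8/q_8 = 483619/24489
q_7 = 632 ≤ 1751 < 24489 = q_8, so the answer is 12481/632.

12481/632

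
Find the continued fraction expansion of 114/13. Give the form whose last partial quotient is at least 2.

[8; 1, 3, 3]

114 = 8·13 + 10
13 = 1·10 + 3
10 = 3·3 + 1
3 = 3·1 + 0  (stop)
So 114/13 = [8; 1, 3, 3].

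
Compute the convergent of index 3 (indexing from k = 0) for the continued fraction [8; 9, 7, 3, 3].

Using pₖ = aₖpₖ₋₁ + pₖ₋₂, qₖ = aₖqₖ₋₁ + qₖ₋₂ (with p₋₁=1, p₋₂=0, q₋₁=0, q₋₂=1):
  k=0: a=8, p=8, q=1
  k=1: a=9, p=73, q=9
  k=2: a=7, p=519, q=64
  k=3: a=3, p=1630, q=201

1630/201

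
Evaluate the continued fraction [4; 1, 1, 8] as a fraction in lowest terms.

Using pₖ = aₖpₖ₋₁ + pₖ₋₂ and qₖ = aₖqₖ₋₁ + qₖ₋₂:
  k=0: a=4, p=4, q=1
  k=1: a=1, p=5, q=1
  k=2: a=1, p=9, q=2
  k=3: a=8, p=77, q=17

77/17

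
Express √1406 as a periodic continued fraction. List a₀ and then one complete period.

[37; 2, 74]

a₀ = ⌊√1406⌋ = 37.
With m₀=0, d₀=1 and mₖ₊₁ = dₖaₖ − mₖ, dₖ₊₁ = (n − mₖ₊₁²)/dₖ, aₖ₊₁ = ⌊(a₀+mₖ₊₁)/dₖ₊₁⌋:
  k=1: m=37, d=37, a=2
  k=2: m=37, d=1, a=74
d=1 and a=2a₀=74 at k=2, so the next step gives (m, d) = (37, 37) again — its k=1 value — and the period has length 2.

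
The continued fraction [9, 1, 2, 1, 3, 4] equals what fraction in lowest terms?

Fold from the inside: start with 4/1.
  3 + 1/4 = 13/4
  1 + 4/13 = 17/13
  2 + 13/17 = 47/17
  1 + 17/47 = 64/47
  9 + 47/64 = 623/64

623/64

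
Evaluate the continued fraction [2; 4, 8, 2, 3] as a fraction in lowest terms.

Using pₖ = aₖpₖ₋₁ + pₖ₋₂ and qₖ = aₖqₖ₋₁ + qₖ₋₂:
  k=0: a=2, p=2, q=1
  k=1: a=4, p=9, q=4
  k=2: a=8, p=74, q=33
  k=3: a=2, p=157, q=70
  k=4: a=3, p=545, q=243

545/243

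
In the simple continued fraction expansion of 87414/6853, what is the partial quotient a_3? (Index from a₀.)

87414 = 12·6853 + 5178   →  a_0 = 12
6853 = 1·5178 + 1675   →  a_1 = 1
5178 = 3·1675 + 153   →  a_2 = 3
1675 = 10·153 + 145   →  a_3 = 10

10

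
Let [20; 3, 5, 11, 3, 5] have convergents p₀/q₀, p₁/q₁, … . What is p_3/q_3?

Using pₖ = aₖpₖ₋₁ + pₖ₋₂, qₖ = aₖqₖ₋₁ + qₖ₋₂ (with p₋₁=1, p₋₂=0, q₋₁=0, q₋₂=1):
  k=0: a=20, p=20, q=1
  k=1: a=3, p=61, q=3
  k=2: a=5, p=325, q=16
  k=3: a=11, p=3636, q=179

3636/179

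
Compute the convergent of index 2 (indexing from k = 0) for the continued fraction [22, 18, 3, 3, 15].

Using pₖ = aₖpₖ₋₁ + pₖ₋₂, qₖ = aₖqₖ₋₁ + qₖ₋₂ (with p₋₁=1, p₋₂=0, q₋₁=0, q₋₂=1):
  k=0: a=22, p=22, q=1
  k=1: a=18, p=397, q=18
  k=2: a=3, p=1213, q=55

1213/55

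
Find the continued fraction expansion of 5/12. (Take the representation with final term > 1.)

[0; 2, 2, 2]

5 = 0·12 + 5
12 = 2·5 + 2
5 = 2·2 + 1
2 = 2·1 + 0  (stop)
So 5/12 = [0; 2, 2, 2].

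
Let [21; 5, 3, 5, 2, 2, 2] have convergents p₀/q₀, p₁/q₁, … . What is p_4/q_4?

3941/186

Using pₖ = aₖpₖ₋₁ + pₖ₋₂, qₖ = aₖqₖ₋₁ + qₖ₋₂ (with p₋₁=1, p₋₂=0, q₋₁=0, q₋₂=1):
  k=0: a=21, p=21, q=1
  k=1: a=5, p=106, q=5
  k=2: a=3, p=339, q=16
  k=3: a=5, p=1801, q=85
  k=4: a=2, p=3941, q=186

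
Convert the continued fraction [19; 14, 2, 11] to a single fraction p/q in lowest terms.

6350/333

Using pₖ = aₖpₖ₋₁ + pₖ₋₂ and qₖ = aₖqₖ₋₁ + qₖ₋₂:
  k=0: a=19, p=19, q=1
  k=1: a=14, p=267, q=14
  k=2: a=2, p=553, q=29
  k=3: a=11, p=6350, q=333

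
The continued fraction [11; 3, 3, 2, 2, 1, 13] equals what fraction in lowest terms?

12242/1083

Fold from the inside: start with 13/1.
  1 + 1/13 = 14/13
  2 + 13/14 = 41/14
  2 + 14/41 = 96/41
  3 + 41/96 = 329/96
  3 + 96/329 = 1083/329
  11 + 329/1083 = 12242/1083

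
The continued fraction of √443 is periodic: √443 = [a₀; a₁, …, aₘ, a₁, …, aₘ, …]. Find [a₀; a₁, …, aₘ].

a₀ = ⌊√443⌋ = 21.
With m₀=0, d₀=1 and mₖ₊₁ = dₖaₖ − mₖ, dₖ₊₁ = (n − mₖ₊₁²)/dₖ, aₖ₊₁ = ⌊(a₀+mₖ₊₁)/dₖ₊₁⌋:
  k=1: m=21, d=2, a=21
  k=2: m=21, d=1, a=42
d=1 and a=2a₀=42 at k=2, so the next step gives (m, d) = (21, 2) again — its k=1 value — and the period has length 2.

[21; 21, 42]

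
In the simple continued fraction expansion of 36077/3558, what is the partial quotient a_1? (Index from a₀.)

7

36077 = 10·3558 + 497   →  a_0 = 10
3558 = 7·497 + 79   →  a_1 = 7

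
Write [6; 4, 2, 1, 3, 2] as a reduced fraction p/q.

Using pₖ = aₖpₖ₋₁ + pₖ₋₂ and qₖ = aₖqₖ₋₁ + qₖ₋₂:
  k=0: a=6, p=6, q=1
  k=1: a=4, p=25, q=4
  k=2: a=2, p=56, q=9
  k=3: a=1, p=81, q=13
  k=4: a=3, p=299, q=48
  k=5: a=2, p=679, q=109

679/109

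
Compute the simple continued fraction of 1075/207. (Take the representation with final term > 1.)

1075 = 5*207 + 40
207 = 5*40 + 7
40 = 5*7 + 5
7 = 1*5 + 2
5 = 2*2 + 1
2 = 2*1 + 0  (stop)
So 1075/207 = [5; 5, 5, 1, 2, 2].

[5; 5, 5, 1, 2, 2]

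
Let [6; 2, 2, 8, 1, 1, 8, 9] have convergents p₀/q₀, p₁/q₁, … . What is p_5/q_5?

Using pₖ = aₖpₖ₋₁ + pₖ₋₂, qₖ = aₖqₖ₋₁ + qₖ₋₂ (with p₋₁=1, p₋₂=0, q₋₁=0, q₋₂=1):
  k=0: a=6, p=6, q=1
  k=1: a=2, p=13, q=2
  k=2: a=2, p=32, q=5
  k=3: a=8, p=269, q=42
  k=4: a=1, p=301, q=47
  k=5: a=1, p=570, q=89

570/89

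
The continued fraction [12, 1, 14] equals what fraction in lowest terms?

194/15

Fold from the inside: start with 14/1.
  1 + 1/14 = 15/14
  12 + 14/15 = 194/15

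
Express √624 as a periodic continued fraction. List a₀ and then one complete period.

[24; 1, 48]

a₀ = ⌊√624⌋ = 24.
With m₀=0, d₀=1 and mₖ₊₁ = dₖaₖ − mₖ, dₖ₊₁ = (n − mₖ₊₁²)/dₖ, aₖ₊₁ = ⌊(a₀+mₖ₊₁)/dₖ₊₁⌋:
  k=1: m=24, d=48, a=1
  k=2: m=24, d=1, a=48
d=1 and a=2a₀=48 at k=2, so the next step gives (m, d) = (24, 48) again — its k=1 value — and the period has length 2.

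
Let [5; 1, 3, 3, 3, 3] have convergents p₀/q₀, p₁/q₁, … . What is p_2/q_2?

Using pₖ = aₖpₖ₋₁ + pₖ₋₂, qₖ = aₖqₖ₋₁ + qₖ₋₂ (with p₋₁=1, p₋₂=0, q₋₁=0, q₋₂=1):
  k=0: a=5, p=5, q=1
  k=1: a=1, p=6, q=1
  k=2: a=3, p=23, q=4

23/4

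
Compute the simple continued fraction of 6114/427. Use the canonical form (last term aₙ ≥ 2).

[14; 3, 7, 6, 3]

6114 = 14·427 + 136
427 = 3·136 + 19
136 = 7·19 + 3
19 = 6·3 + 1
3 = 3·1 + 0  (stop)
So 6114/427 = [14; 3, 7, 6, 3].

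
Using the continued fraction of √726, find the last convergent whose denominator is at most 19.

485/18

√726 = [26; 1, 16, 1, 52, …] (period length 4).
Convergents:
  p_0/q_0 = 26/1
  p_1/q_1 = 27/1
  p_2/q_2 = 458/17
  p_3/q_3 = 485/18
  p_4/q_4 = 25678/953
q_3 = 18 ≤ 19 < 953 = q_4, so the answer is 485/18.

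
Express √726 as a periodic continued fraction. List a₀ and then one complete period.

a₀ = ⌊√726⌋ = 26.

[26; 1, 16, 1, 52]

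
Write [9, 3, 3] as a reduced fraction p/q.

93/10

Using pₖ = aₖpₖ₋₁ + pₖ₋₂ and qₖ = aₖqₖ₋₁ + qₖ₋₂:
  k=0: a=9, p=9, q=1
  k=1: a=3, p=28, q=3
  k=2: a=3, p=93, q=10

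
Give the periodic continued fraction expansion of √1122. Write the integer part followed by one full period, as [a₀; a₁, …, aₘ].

[33; 2, 66]

a₀ = ⌊√1122⌋ = 33.
With m₀=0, d₀=1 and mₖ₊₁ = dₖaₖ − mₖ, dₖ₊₁ = (n − mₖ₊₁²)/dₖ, aₖ₊₁ = ⌊(a₀+mₖ₊₁)/dₖ₊₁⌋:
  k=1: m=33, d=33, a=2
  k=2: m=33, d=1, a=66
d=1 and a=2a₀=66 at k=2, so the next step gives (m, d) = (33, 33) again — its k=1 value — and the period has length 2.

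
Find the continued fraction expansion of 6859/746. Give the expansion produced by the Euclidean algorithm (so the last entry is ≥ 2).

6859 = 9·746 + 145
746 = 5·145 + 21
145 = 6·21 + 19
21 = 1·19 + 2
19 = 9·2 + 1
2 = 2·1 + 0  (stop)
So 6859/746 = [9; 5, 6, 1, 9, 2].

[9; 5, 6, 1, 9, 2]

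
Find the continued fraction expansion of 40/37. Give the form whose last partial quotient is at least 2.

[1; 12, 3]

40 = 1*37 + 3
37 = 12*3 + 1
3 = 3*1 + 0  (stop)
So 40/37 = [1; 12, 3].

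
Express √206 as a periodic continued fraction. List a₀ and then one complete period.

[14; 2, 1, 5, 14, 5, 1, 2, 28]

a₀ = ⌊√206⌋ = 14.
With m₀=0, d₀=1 and mₖ₊₁ = dₖaₖ − mₖ, dₖ₊₁ = (n − mₖ₊₁²)/dₖ, aₖ₊₁ = ⌊(a₀+mₖ₊₁)/dₖ₊₁⌋:
  k=1: m=14, d=10, a=2
  k=2: m=6, d=17, a=1
  k=3: m=11, d=5, a=5
  k=4: m=14, d=2, a=14
  k=5: m=14, d=5, a=5
  k=6: m=11, d=17, a=1
  k=7: m=6, d=10, a=2
  k=8: m=14, d=1, a=28
d=1 and a=2a₀=28 at k=8, so the next step gives (m, d) = (14, 10) again — its k=1 value — and the period has length 8.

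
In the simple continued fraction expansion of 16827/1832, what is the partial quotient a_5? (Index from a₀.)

16827 = 9·1832 + 339   →  a_0 = 9
1832 = 5·339 + 137   →  a_1 = 5
339 = 2·137 + 65   →  a_2 = 2
137 = 2·65 + 7   →  a_3 = 2
65 = 9·7 + 2   →  a_4 = 9
7 = 3·2 + 1   →  a_5 = 3

3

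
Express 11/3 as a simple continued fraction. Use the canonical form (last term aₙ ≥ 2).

11 = 3·3 + 2
3 = 1·2 + 1
2 = 2·1 + 0  (stop)
So 11/3 = [3; 1, 2].

[3; 1, 2]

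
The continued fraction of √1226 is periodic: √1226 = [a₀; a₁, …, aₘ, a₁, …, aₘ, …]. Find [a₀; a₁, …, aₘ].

[35; 70]

a₀ = ⌊√1226⌋ = 35.
With m₀=0, d₀=1 and mₖ₊₁ = dₖaₖ − mₖ, dₖ₊₁ = (n − mₖ₊₁²)/dₖ, aₖ₊₁ = ⌊(a₀+mₖ₊₁)/dₖ₊₁⌋:
  k=1: m=35, d=1, a=70
d=1 and a=2a₀=70 at k=1, so the next step gives (m, d) = (35, 1) again — its k=1 value — and the period has length 1.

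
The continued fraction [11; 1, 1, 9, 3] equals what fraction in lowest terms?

Fold from the inside: start with 3/1.
  9 + 1/3 = 28/3
  1 + 3/28 = 31/28
  1 + 28/31 = 59/31
  11 + 31/59 = 680/59

680/59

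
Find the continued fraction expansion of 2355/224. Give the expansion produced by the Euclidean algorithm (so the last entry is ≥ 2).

[10; 1, 1, 18, 6]

2355 = 10×224 + 115
224 = 1×115 + 109
115 = 1×109 + 6
109 = 18×6 + 1
6 = 6×1 + 0  (stop)
So 2355/224 = [10; 1, 1, 18, 6].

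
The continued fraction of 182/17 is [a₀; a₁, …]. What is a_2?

182 = 10·17 + 12   →  a_0 = 10
17 = 1·12 + 5   →  a_1 = 1
12 = 2·5 + 2   →  a_2 = 2

2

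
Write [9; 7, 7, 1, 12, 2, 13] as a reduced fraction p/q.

Using pₖ = aₖpₖ₋₁ + pₖ₋₂ and qₖ = aₖqₖ₋₁ + qₖ₋₂:
  k=0: a=9, p=9, q=1
  k=1: a=7, p=64, q=7
  k=2: a=7, p=457, q=50
  k=3: a=1, p=521, q=57
  k=4: a=12, p=6709, q=734
  k=5: a=2, p=13939, q=1525
  k=6: a=13, p=187916, q=20559

187916/20559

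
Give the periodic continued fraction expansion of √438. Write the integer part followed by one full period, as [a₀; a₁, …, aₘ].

a₀ = ⌊√438⌋ = 20.
With m₀=0, d₀=1 and mₖ₊₁ = dₖaₖ − mₖ, dₖ₊₁ = (n − mₖ₊₁²)/dₖ, aₖ₊₁ = ⌊(a₀+mₖ₊₁)/dₖ₊₁⌋:
  k=1: m=20, d=38, a=1
  k=2: m=18, d=3, a=12
  k=3: m=18, d=38, a=1
  k=4: m=20, d=1, a=40
d=1 and a=2a₀=40 at k=4, so the next step gives (m, d) = (20, 38) again — its k=1 value — and the period has length 4.

[20; 1, 12, 1, 40]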